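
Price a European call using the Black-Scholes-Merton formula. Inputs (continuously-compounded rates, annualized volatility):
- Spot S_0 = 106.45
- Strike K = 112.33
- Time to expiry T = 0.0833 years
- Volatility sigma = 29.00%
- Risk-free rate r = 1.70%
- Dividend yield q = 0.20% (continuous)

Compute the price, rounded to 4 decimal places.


Answer: Price = 1.4742

Derivation:
d1 = (ln(S/K) + (r - q + 0.5*sigma^2) * T) / (sigma * sqrt(T)) = -0.58558986
d2 = d1 - sigma * sqrt(T) = -0.66928890
exp(-rT) = 0.99858490; exp(-qT) = 0.99983341
C = S_0 * exp(-qT) * N(d1) - K * exp(-rT) * N(d2)
N(d1) = 0.27907558; N(d2) = 0.25165560
C = 106.4500 * 0.99983341 * 0.27907558 - 112.3300 * 0.99858490 * 0.25165560 = 1.4742


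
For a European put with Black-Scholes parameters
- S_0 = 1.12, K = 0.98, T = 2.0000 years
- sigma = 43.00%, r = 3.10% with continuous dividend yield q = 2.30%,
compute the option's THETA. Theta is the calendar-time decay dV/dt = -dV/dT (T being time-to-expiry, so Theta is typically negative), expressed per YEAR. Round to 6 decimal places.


Answer: Theta = -0.047994

Derivation:
d1 = 0.5499504781; d2 = -0.0581613538
phi(d1) = 0.3429531955; exp(-qT) = 0.9550419622; exp(-rT) = 0.9398828868
Theta = -S*exp(-qT)*phi(d1)*sigma/(2*sqrt(T)) + r*K*exp(-rT)*N(-d2) - q*S*exp(-qT)*N(-d1)
N(-d1) = 0.2911766703; N(-d2) = 0.5231899481; sqrt(T) = 1.4142135624
Term 1 = -1.1200 * 0.9550419622 * 0.3429531955 * 0.4300 / (2 * 1.4142135624) = -0.0557697622
Term 2 = 0.0310 * 0.9800 * 0.9398828868 * 0.5231899481 = 0.0149389785
Term 3 = -0.0230 * 1.1200 * 0.9550419622 * 0.2911766703 = -0.0071634938
Theta = -0.0557697622 + (0.0149389785) + (-0.0071634938) = -0.047994


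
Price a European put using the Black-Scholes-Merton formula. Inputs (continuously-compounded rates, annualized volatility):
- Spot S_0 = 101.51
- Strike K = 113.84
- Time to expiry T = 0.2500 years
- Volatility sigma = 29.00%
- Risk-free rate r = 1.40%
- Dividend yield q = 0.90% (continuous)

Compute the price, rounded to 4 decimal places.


d1 = (ln(S/K) + (r - q + 0.5*sigma^2) * T) / (sigma * sqrt(T)) = -0.70947681
d2 = d1 - sigma * sqrt(T) = -0.85447681
exp(-rT) = 0.99650612; exp(-qT) = 0.99775253
P = K * exp(-rT) * N(-d2) - S_0 * exp(-qT) * N(-d1)
N(-d1) = 0.76098568; N(-d2) = 0.80357957
P = 113.8400 * 0.99650612 * 0.80357957 - 101.5100 * 0.99775253 * 0.76098568 = 14.0858

Answer: Price = 14.0858


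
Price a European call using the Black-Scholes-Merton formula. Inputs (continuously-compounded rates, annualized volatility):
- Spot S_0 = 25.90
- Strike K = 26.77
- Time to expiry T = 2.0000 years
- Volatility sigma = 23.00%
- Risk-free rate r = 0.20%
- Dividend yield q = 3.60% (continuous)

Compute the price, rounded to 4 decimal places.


d1 = (ln(S/K) + (r - q + 0.5*sigma^2) * T) / (sigma * sqrt(T)) = -0.14799711
d2 = d1 - sigma * sqrt(T) = -0.47326623
exp(-rT) = 0.99600799; exp(-qT) = 0.93053090
C = S_0 * exp(-qT) * N(d1) - K * exp(-rT) * N(d2)
N(d1) = 0.44117253; N(d2) = 0.31801163
C = 25.9000 * 0.93053090 * 0.44117253 - 26.7700 * 0.99600799 * 0.31801163 = 2.1534

Answer: Price = 2.1534


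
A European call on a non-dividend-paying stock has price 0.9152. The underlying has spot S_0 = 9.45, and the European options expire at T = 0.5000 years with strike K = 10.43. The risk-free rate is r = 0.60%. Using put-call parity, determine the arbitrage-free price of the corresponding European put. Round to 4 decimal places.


Put-call parity: C - P = S_0 * exp(-qT) - K * exp(-rT).
S_0 * exp(-qT) = 9.4500 * 1.00000000 = 9.45000000
K * exp(-rT) = 10.4300 * 0.99700450 = 10.39875689
P = C - S*exp(-qT) + K*exp(-rT)
P = 0.9152 - 9.45000000 + 10.39875689 = 1.8640

Answer: Put price = 1.8640


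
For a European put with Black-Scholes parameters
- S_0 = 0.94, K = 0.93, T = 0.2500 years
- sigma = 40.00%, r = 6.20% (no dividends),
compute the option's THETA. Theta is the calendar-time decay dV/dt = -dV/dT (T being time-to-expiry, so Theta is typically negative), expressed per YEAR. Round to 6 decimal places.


d1 = 0.2309764456; d2 = 0.0309764456
phi(d1) = 0.3884411532; exp(-qT) = 1.0000000000; exp(-rT) = 0.9846195068
Theta = -S*exp(-qT)*phi(d1)*sigma/(2*sqrt(T)) + r*K*exp(-rT)*N(-d2) - q*S*exp(-qT)*N(-d1)
N(-d1) = 0.4086665505; N(-d2) = 0.4876441622; sqrt(T) = 0.5000000000
Term 1 = -0.9400 * 1.0000000000 * 0.3884411532 * 0.4000 / (2 * 0.5000000000) = -0.1460538736
Term 2 = 0.0620 * 0.9300 * 0.9846195068 * 0.4876441622 = 0.0276851004
Term 3 = 0 (no dividend yield, q = 0)
Theta = -0.1460538736 + (0.0276851004) + (0.0000000000) = -0.118369

Answer: Theta = -0.118369


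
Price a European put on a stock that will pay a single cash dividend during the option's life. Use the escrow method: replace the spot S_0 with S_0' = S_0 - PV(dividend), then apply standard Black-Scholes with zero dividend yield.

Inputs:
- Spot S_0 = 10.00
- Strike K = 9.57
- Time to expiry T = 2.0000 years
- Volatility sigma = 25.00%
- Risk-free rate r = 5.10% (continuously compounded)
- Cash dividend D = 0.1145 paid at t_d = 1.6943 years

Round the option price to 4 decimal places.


Answer: Price = 0.7671

Derivation:
PV(D) = D * exp(-r * t_d) = 0.1145 * 0.91721874 = 0.10502155
S_0' = S_0 - PV(D) = 10.0000 - 0.10502155 = 9.89497845
d1 = (ln(S_0'/K) + (r + sigma^2/2)*T) / (sigma*sqrt(T)) = 0.55972931
d2 = d1 - sigma*sqrt(T) = 0.20617592
exp(-rT) = 0.90302955
N(-d1) = 0.28783204; N(-d2) = 0.41832675
P = K * exp(-rT) * N(-d2) - S_0' * N(-d1) = 9.5700 * 0.90302955 * 0.41832675 - 9.89497845 * 0.28783204 = 0.7671


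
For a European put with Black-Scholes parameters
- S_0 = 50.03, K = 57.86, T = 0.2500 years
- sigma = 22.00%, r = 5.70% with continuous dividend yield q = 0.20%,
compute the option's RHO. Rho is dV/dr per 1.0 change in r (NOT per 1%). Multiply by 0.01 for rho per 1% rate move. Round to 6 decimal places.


d1 = -1.1418497641; d2 = -1.2518497641
phi(d1) = 0.2078686321; exp(-qT) = 0.9995001250; exp(-rT) = 0.9858510507
N(-d2) = 0.8946876936
Rho = -K*T*exp(-rT)*N(-d2) = -57.8600 * 0.2500 * 0.9858510507 * 0.8946876936 = -12.758547

Answer: Rho = -12.758547


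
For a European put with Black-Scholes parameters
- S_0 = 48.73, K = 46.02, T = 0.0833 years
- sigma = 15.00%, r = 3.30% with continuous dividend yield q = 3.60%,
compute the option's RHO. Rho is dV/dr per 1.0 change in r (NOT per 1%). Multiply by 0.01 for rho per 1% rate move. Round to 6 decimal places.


Answer: Rho = -0.373839

Derivation:
d1 = 1.3375492606; d2 = 1.2942566515
phi(d1) = 0.1630892723; exp(-qT) = 0.9970056919; exp(-rT) = 0.9972548748
N(-d2) = 0.0977883922
Rho = -K*T*exp(-rT)*N(-d2) = -46.0200 * 0.0833 * 0.9972548748 * 0.0977883922 = -0.373839


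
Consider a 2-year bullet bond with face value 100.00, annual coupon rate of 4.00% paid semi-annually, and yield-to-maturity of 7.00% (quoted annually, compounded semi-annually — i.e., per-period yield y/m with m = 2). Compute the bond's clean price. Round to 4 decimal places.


Coupon per period c = face * coupon_rate / m = 2.000000
Periods per year m = 2; per-period yield y/m = 0.035000
Number of cashflows N = 4
Cashflows (t years, CF_t, discount factor 1/(1+y/m)^(m*t), PV):
  t = 0.5000: CF_t = 2.000000, DF = 0.966184, PV = 1.932367
  t = 1.0000: CF_t = 2.000000, DF = 0.933511, PV = 1.867021
  t = 1.5000: CF_t = 2.000000, DF = 0.901943, PV = 1.803885
  t = 2.0000: CF_t = 102.000000, DF = 0.871442, PV = 88.887107
Price P = sum_t PV_t = 94.490381

Answer: Price = 94.4904


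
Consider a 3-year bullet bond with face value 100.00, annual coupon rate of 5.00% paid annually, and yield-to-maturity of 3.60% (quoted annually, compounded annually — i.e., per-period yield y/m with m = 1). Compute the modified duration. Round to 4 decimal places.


Coupon per period c = face * coupon_rate / m = 5.000000
Periods per year m = 1; per-period yield y/m = 0.036000
Number of cashflows N = 3
Cashflows (t years, CF_t, discount factor 1/(1+y/m)^(m*t), PV):
  t = 1.0000: CF_t = 5.000000, DF = 0.965251, PV = 4.826255
  t = 2.0000: CF_t = 5.000000, DF = 0.931709, PV = 4.658547
  t = 3.0000: CF_t = 105.000000, DF = 0.899333, PV = 94.430009
Price P = sum_t PV_t = 103.914811
First compute Macaulay numerator sum_t t * PV_t:
  t * PV_t at t = 1.0000: 4.826255
  t * PV_t at t = 2.0000: 9.317094
  t * PV_t at t = 3.0000: 283.290028
Macaulay duration D = 297.433377 / 103.914811 = 2.862281
Modified duration = D / (1 + y/m) = 2.862281 / (1 + 0.036000) = 2.762819

Answer: Modified duration = 2.7628


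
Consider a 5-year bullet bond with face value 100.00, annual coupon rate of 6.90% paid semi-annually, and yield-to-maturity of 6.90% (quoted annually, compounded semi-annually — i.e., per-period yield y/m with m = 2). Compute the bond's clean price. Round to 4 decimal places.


Coupon per period c = face * coupon_rate / m = 3.450000
Periods per year m = 2; per-period yield y/m = 0.034500
Number of cashflows N = 10
Cashflows (t years, CF_t, discount factor 1/(1+y/m)^(m*t), PV):
  t = 0.5000: CF_t = 3.450000, DF = 0.966651, PV = 3.334944
  t = 1.0000: CF_t = 3.450000, DF = 0.934413, PV = 3.223726
  t = 1.5000: CF_t = 3.450000, DF = 0.903251, PV = 3.116216
  t = 2.0000: CF_t = 3.450000, DF = 0.873128, PV = 3.012292
  t = 2.5000: CF_t = 3.450000, DF = 0.844010, PV = 2.911834
  t = 3.0000: CF_t = 3.450000, DF = 0.815863, PV = 2.814726
  t = 3.5000: CF_t = 3.450000, DF = 0.788654, PV = 2.720856
  t = 4.0000: CF_t = 3.450000, DF = 0.762353, PV = 2.630117
  t = 4.5000: CF_t = 3.450000, DF = 0.736929, PV = 2.542404
  t = 5.0000: CF_t = 103.450000, DF = 0.712353, PV = 73.692883
Price P = sum_t PV_t = 100.000000

Answer: Price = 100.0000


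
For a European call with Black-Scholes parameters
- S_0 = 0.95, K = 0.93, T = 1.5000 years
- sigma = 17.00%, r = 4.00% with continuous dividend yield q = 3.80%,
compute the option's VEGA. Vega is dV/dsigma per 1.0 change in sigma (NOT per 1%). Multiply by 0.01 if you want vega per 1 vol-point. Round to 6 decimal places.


d1 = 0.2207057425; d2 = 0.0124991143
phi(d1) = 0.3893432064; exp(-qT) = 0.9445940694; exp(-rT) = 0.9417645336
Vega = S * exp(-qT) * phi(d1) * sqrt(T) = 0.9500 * 0.9445940694 * 0.3893432064 * 1.2247448714 = 0.427905

Answer: Vega = 0.427905


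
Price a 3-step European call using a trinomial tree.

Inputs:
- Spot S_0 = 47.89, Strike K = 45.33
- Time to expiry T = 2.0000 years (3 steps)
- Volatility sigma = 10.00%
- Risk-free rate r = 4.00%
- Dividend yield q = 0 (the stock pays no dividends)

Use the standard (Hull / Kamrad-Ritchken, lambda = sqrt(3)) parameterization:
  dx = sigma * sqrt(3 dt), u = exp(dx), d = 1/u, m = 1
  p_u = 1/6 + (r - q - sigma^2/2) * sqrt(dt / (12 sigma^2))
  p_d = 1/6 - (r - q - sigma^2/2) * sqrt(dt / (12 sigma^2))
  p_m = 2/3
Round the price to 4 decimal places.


Answer: Price = V(0,0) = 6.5426

Derivation:
dt = T/N = 0.666667; dx = sigma*sqrt(3*dt) = 0.141421
u = exp(dx) = 1.151910; d = 1/u = 0.868123
p_u = 0.249162, p_m = 0.666667, p_d = 0.084171
Discount per step: exp(-r*dt) = 0.973686
Stock lattice S(k, j) with j the centered position index:
  k=0: S(0,+0) = 47.8900
  k=1: S(1,-1) = 41.5744; S(1,+0) = 47.8900; S(1,+1) = 55.1650
  k=2: S(2,-2) = 36.0917; S(2,-1) = 41.5744; S(2,+0) = 47.8900; S(2,+1) = 55.1650; S(2,+2) = 63.5451
  k=3: S(3,-3) = 31.3321; S(3,-2) = 36.0917; S(3,-1) = 41.5744; S(3,+0) = 47.8900; S(3,+1) = 55.1650; S(3,+2) = 63.5451; S(3,+3) = 73.1982
Terminal payoffs V(N, j) = max(S_T - K, 0):
  V(3,-3) = 0.000000; V(3,-2) = 0.000000; V(3,-1) = 0.000000; V(3,+0) = 2.560000; V(3,+1) = 9.834966; V(3,+2) = 18.215071; V(3,+3) = 27.868197
Backward induction: V(k, j) = exp(-r*dt) * [p_u * V(k+1, j+1) + p_m * V(k+1, j) + p_d * V(k+1, j-1)]
  V(2,-2) = exp(-r*dt) * [p_u*0.000000 + p_m*0.000000 + p_d*0.000000] = 0.000000
  V(2,-1) = exp(-r*dt) * [p_u*2.560000 + p_m*0.000000 + p_d*0.000000] = 0.621071
  V(2,+0) = exp(-r*dt) * [p_u*9.834966 + p_m*2.560000 + p_d*0.000000] = 4.047778
  V(2,+1) = exp(-r*dt) * [p_u*18.215071 + p_m*9.834966 + p_d*2.560000] = 11.013002
  V(2,+2) = exp(-r*dt) * [p_u*27.868197 + p_m*18.215071 + p_d*9.834966] = 19.390861
  V(1,-1) = exp(-r*dt) * [p_u*4.047778 + p_m*0.621071 + p_d*0.000000] = 1.385167
  V(1,+0) = exp(-r*dt) * [p_u*11.013002 + p_m*4.047778 + p_d*0.621071] = 5.350229
  V(1,+1) = exp(-r*dt) * [p_u*19.390861 + p_m*11.013002 + p_d*4.047778] = 12.184880
  V(0,+0) = exp(-r*dt) * [p_u*12.184880 + p_m*5.350229 + p_d*1.385167] = 6.542608


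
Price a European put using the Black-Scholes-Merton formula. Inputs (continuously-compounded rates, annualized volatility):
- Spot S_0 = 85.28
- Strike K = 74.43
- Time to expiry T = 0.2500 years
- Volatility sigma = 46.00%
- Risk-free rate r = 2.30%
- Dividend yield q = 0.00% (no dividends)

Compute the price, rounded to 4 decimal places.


d1 = (ln(S/K) + (r - q + 0.5*sigma^2) * T) / (sigma * sqrt(T)) = 0.73165597
d2 = d1 - sigma * sqrt(T) = 0.50165597
exp(-rT) = 0.99426650; exp(-qT) = 1.00000000
P = K * exp(-rT) * N(-d2) - S_0 * exp(-qT) * N(-d1)
N(-d1) = 0.23218929; N(-d2) = 0.30795477
P = 74.4300 * 0.99426650 * 0.30795477 - 85.2800 * 1.00000000 * 0.23218929 = 2.9886

Answer: Price = 2.9886


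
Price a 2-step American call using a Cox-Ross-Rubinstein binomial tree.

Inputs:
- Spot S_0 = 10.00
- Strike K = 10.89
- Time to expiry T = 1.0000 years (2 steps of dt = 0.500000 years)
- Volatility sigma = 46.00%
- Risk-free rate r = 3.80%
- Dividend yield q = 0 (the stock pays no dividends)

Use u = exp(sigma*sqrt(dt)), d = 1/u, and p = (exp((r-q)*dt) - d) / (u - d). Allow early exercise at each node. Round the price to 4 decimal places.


Answer: Price = V(0,0) = 1.6016

Derivation:
dt = T/N = 0.500000
u = exp(sigma*sqrt(dt)) = 1.384403; d = 1/u = 0.722333
p = (exp((r-q)*dt) - d) / (u - d) = 0.448364
Discount per step: exp(-r*dt) = 0.981179
Stock lattice S(k, i) with i counting down-moves:
  k=0: S(0,0) = 10.0000
  k=1: S(1,0) = 13.8440; S(1,1) = 7.2233
  k=2: S(2,0) = 19.1657; S(2,1) = 10.0000; S(2,2) = 5.2176
Terminal payoffs V(N, i) = max(S_T - K, 0):
  V(2,0) = 8.275721; V(2,1) = 0.000000; V(2,2) = 0.000000
Backward induction: V(k, i) = exp(-r*dt) * [p * V(k+1, i) + (1-p) * V(k+1, i+1)]; then take max(V_cont, immediate exercise) for American.
  V(1,0) = exp(-r*dt) * [p*8.275721 + (1-p)*0.000000] = 3.640704; exercise = 2.954032; V(1,0) = max -> 3.640704
  V(1,1) = exp(-r*dt) * [p*0.000000 + (1-p)*0.000000] = 0.000000; exercise = 0.000000; V(1,1) = max -> 0.000000
  V(0,0) = exp(-r*dt) * [p*3.640704 + (1-p)*0.000000] = 1.601640; exercise = 0.000000; V(0,0) = max -> 1.601640


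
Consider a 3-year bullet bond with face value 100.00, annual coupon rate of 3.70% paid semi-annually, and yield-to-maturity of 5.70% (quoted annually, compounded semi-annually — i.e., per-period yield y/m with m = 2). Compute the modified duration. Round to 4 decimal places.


Answer: Modified duration = 2.7832

Derivation:
Coupon per period c = face * coupon_rate / m = 1.850000
Periods per year m = 2; per-period yield y/m = 0.028500
Number of cashflows N = 6
Cashflows (t years, CF_t, discount factor 1/(1+y/m)^(m*t), PV):
  t = 0.5000: CF_t = 1.850000, DF = 0.972290, PV = 1.798736
  t = 1.0000: CF_t = 1.850000, DF = 0.945347, PV = 1.748893
  t = 1.5000: CF_t = 1.850000, DF = 0.919152, PV = 1.700430
  t = 2.0000: CF_t = 1.850000, DF = 0.893682, PV = 1.653311
  t = 2.5000: CF_t = 1.850000, DF = 0.868917, PV = 1.607497
  t = 3.0000: CF_t = 101.850000, DF = 0.844840, PV = 86.046906
Price P = sum_t PV_t = 94.555773
First compute Macaulay numerator sum_t t * PV_t:
  t * PV_t at t = 0.5000: 0.899368
  t * PV_t at t = 1.0000: 1.748893
  t * PV_t at t = 1.5000: 2.550645
  t * PV_t at t = 2.0000: 3.306622
  t * PV_t at t = 2.5000: 4.018743
  t * PV_t at t = 3.0000: 258.140717
Macaulay duration D = 270.664988 / 94.555773 = 2.862490
Modified duration = D / (1 + y/m) = 2.862490 / (1 + 0.028500) = 2.783170


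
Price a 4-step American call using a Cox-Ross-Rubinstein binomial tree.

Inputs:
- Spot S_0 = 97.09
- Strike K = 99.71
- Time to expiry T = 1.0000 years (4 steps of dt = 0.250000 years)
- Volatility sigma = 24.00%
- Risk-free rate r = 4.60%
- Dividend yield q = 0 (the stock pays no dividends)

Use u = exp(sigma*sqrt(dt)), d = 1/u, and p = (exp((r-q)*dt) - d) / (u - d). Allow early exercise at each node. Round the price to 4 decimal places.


Answer: Price = V(0,0) = 10.0083

Derivation:
dt = T/N = 0.250000
u = exp(sigma*sqrt(dt)) = 1.127497; d = 1/u = 0.886920
p = (exp((r-q)*dt) - d) / (u - d) = 0.518114
Discount per step: exp(-r*dt) = 0.988566
Stock lattice S(k, i) with i counting down-moves:
  k=0: S(0,0) = 97.0900
  k=1: S(1,0) = 109.4687; S(1,1) = 86.1111
  k=2: S(2,0) = 123.4256; S(2,1) = 97.0900; S(2,2) = 76.3737
  k=3: S(3,0) = 139.1620; S(3,1) = 109.4687; S(3,2) = 86.1111; S(3,3) = 67.7374
  k=4: S(4,0) = 156.9047; S(4,1) = 123.4256; S(4,2) = 97.0900; S(4,3) = 76.3737; S(4,4) = 60.0777
Terminal payoffs V(N, i) = max(S_T - K, 0):
  V(4,0) = 57.194664; V(4,1) = 23.715580; V(4,2) = 0.000000; V(4,3) = 0.000000; V(4,4) = 0.000000
Backward induction: V(k, i) = exp(-r*dt) * [p * V(k+1, i) + (1-p) * V(k+1, i+1)]; then take max(V_cont, immediate exercise) for American.
  V(3,0) = exp(-r*dt) * [p*57.194664 + (1-p)*23.715580] = 40.592050; exercise = 39.451953; V(3,0) = max -> 40.592050
  V(3,1) = exp(-r*dt) * [p*23.715580 + (1-p)*0.000000] = 12.146872; exercise = 9.758669; V(3,1) = max -> 12.146872
  V(3,2) = exp(-r*dt) * [p*0.000000 + (1-p)*0.000000] = 0.000000; exercise = 0.000000; V(3,2) = max -> 0.000000
  V(3,3) = exp(-r*dt) * [p*0.000000 + (1-p)*0.000000] = 0.000000; exercise = 0.000000; V(3,3) = max -> 0.000000
  V(2,0) = exp(-r*dt) * [p*40.592050 + (1-p)*12.146872] = 26.577306; exercise = 23.715580; V(2,0) = max -> 26.577306
  V(2,1) = exp(-r*dt) * [p*12.146872 + (1-p)*0.000000] = 6.221501; exercise = 0.000000; V(2,1) = max -> 6.221501
  V(2,2) = exp(-r*dt) * [p*0.000000 + (1-p)*0.000000] = 0.000000; exercise = 0.000000; V(2,2) = max -> 0.000000
  V(1,0) = exp(-r*dt) * [p*26.577306 + (1-p)*6.221501] = 16.576394; exercise = 9.758669; V(1,0) = max -> 16.576394
  V(1,1) = exp(-r*dt) * [p*6.221501 + (1-p)*0.000000] = 3.186588; exercise = 0.000000; V(1,1) = max -> 3.186588
  V(0,0) = exp(-r*dt) * [p*16.576394 + (1-p)*3.186588] = 10.008271; exercise = 0.000000; V(0,0) = max -> 10.008271


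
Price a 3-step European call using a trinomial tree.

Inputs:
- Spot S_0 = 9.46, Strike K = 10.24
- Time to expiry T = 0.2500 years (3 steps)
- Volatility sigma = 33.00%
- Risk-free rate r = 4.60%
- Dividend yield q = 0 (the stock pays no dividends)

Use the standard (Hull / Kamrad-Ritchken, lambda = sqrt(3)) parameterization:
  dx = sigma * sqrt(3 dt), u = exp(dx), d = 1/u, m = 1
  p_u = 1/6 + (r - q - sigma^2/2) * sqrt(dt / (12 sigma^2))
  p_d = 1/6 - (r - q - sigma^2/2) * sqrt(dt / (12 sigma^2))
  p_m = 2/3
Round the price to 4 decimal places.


dt = T/N = 0.083333; dx = sigma*sqrt(3*dt) = 0.165000
u = exp(dx) = 1.179393; d = 1/u = 0.847894
p_u = 0.164533, p_m = 0.666667, p_d = 0.168801
Discount per step: exp(-r*dt) = 0.996174
Stock lattice S(k, j) with j the centered position index:
  k=0: S(0,+0) = 9.4600
  k=1: S(1,-1) = 8.0211; S(1,+0) = 9.4600; S(1,+1) = 11.1571
  k=2: S(2,-2) = 6.8010; S(2,-1) = 8.0211; S(2,+0) = 9.4600; S(2,+1) = 11.1571; S(2,+2) = 13.1586
  k=3: S(3,-3) = 5.7665; S(3,-2) = 6.8010; S(3,-1) = 8.0211; S(3,+0) = 9.4600; S(3,+1) = 11.1571; S(3,+2) = 13.1586; S(3,+3) = 15.5191
Terminal payoffs V(N, j) = max(S_T - K, 0):
  V(3,-3) = 0.000000; V(3,-2) = 0.000000; V(3,-1) = 0.000000; V(3,+0) = 0.000000; V(3,+1) = 0.917059; V(3,+2) = 2.918558; V(3,+3) = 5.279113
Backward induction: V(k, j) = exp(-r*dt) * [p_u * V(k+1, j+1) + p_m * V(k+1, j) + p_d * V(k+1, j-1)]
  V(2,-2) = exp(-r*dt) * [p_u*0.000000 + p_m*0.000000 + p_d*0.000000] = 0.000000
  V(2,-1) = exp(-r*dt) * [p_u*0.000000 + p_m*0.000000 + p_d*0.000000] = 0.000000
  V(2,+0) = exp(-r*dt) * [p_u*0.917059 + p_m*0.000000 + p_d*0.000000] = 0.150309
  V(2,+1) = exp(-r*dt) * [p_u*2.918558 + p_m*0.917059 + p_d*0.000000] = 1.087395
  V(2,+2) = exp(-r*dt) * [p_u*5.279113 + p_m*2.918558 + p_d*0.917059] = 2.957733
  V(1,-1) = exp(-r*dt) * [p_u*0.150309 + p_m*0.000000 + p_d*0.000000] = 0.024636
  V(1,+0) = exp(-r*dt) * [p_u*1.087395 + p_m*0.150309 + p_d*0.000000] = 0.278050
  V(1,+1) = exp(-r*dt) * [p_u*2.957733 + p_m*1.087395 + p_d*0.150309] = 1.232214
  V(0,+0) = exp(-r*dt) * [p_u*1.232214 + p_m*0.278050 + p_d*0.024636] = 0.390764

Answer: Price = V(0,0) = 0.3908


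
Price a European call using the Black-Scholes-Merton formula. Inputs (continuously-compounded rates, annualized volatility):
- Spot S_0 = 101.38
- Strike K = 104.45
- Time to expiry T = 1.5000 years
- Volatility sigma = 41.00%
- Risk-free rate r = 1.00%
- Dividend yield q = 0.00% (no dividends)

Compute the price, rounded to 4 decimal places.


Answer: Price = 19.4991

Derivation:
d1 = (ln(S/K) + (r - q + 0.5*sigma^2) * T) / (sigma * sqrt(T)) = 0.22153413
d2 = d1 - sigma * sqrt(T) = -0.28061126
exp(-rT) = 0.98511194; exp(-qT) = 1.00000000
C = S_0 * exp(-qT) * N(d1) - K * exp(-rT) * N(d2)
N(d1) = 0.58766172; N(d2) = 0.38950429
C = 101.3800 * 1.00000000 * 0.58766172 - 104.4500 * 0.98511194 * 0.38950429 = 19.4991


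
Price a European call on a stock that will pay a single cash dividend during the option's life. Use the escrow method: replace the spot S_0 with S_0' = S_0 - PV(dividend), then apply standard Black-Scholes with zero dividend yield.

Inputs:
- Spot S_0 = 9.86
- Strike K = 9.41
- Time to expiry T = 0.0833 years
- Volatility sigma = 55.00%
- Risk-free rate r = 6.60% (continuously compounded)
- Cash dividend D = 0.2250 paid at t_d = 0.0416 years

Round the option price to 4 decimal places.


PV(D) = D * exp(-r * t_d) = 0.2250 * 0.99725817 = 0.22438309
S_0' = S_0 - PV(D) = 9.8600 - 0.22438309 = 9.63561691
d1 = (ln(S_0'/K) + (r + sigma^2/2)*T) / (sigma*sqrt(T)) = 0.26326328
d2 = d1 - sigma*sqrt(T) = 0.10452372
exp(-rT) = 0.99451729
N(d1) = 0.60382617; N(d2) = 0.54162313
C = S_0' * N(d1) - K * exp(-rT) * N(d2) = 9.63561691 * 0.60382617 - 9.4100 * 0.99451729 * 0.54162313 = 0.7495

Answer: Price = 0.7495


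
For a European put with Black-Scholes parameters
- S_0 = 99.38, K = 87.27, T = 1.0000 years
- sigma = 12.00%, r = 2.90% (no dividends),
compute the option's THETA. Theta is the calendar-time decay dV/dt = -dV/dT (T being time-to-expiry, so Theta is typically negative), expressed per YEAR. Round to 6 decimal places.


d1 = 1.3845343750; d2 = 1.2645343750
phi(d1) = 0.1529863999; exp(-qT) = 1.0000000000; exp(-rT) = 0.9714164645
Theta = -S*exp(-qT)*phi(d1)*sigma/(2*sqrt(T)) + r*K*exp(-rT)*N(-d2) - q*S*exp(-qT)*N(-d1)
N(-d1) = 0.0830974450; N(-d2) = 0.1030191454; sqrt(T) = 1.0000000000
Term 1 = -99.3800 * 1.0000000000 * 0.1529863999 * 0.1200 / (2 * 1.0000000000) = -0.9122273053
Term 2 = 0.0290 * 87.2700 * 0.9714164645 * 0.1030191454 = 0.2532715317
Term 3 = 0 (no dividend yield, q = 0)
Theta = -0.9122273053 + (0.2532715317) + (0.0000000000) = -0.658956

Answer: Theta = -0.658956


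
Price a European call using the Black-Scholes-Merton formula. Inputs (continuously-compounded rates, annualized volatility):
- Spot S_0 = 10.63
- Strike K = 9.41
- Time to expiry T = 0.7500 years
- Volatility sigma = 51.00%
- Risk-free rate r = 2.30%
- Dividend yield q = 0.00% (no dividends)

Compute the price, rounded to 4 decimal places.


d1 = (ln(S/K) + (r - q + 0.5*sigma^2) * T) / (sigma * sqrt(T)) = 0.53590498
d2 = d1 - sigma * sqrt(T) = 0.09423203
exp(-rT) = 0.98289793; exp(-qT) = 1.00000000
C = S_0 * exp(-qT) * N(d1) - K * exp(-rT) * N(d2)
N(d1) = 0.70398789; N(d2) = 0.53753758
C = 10.6300 * 1.00000000 * 0.70398789 - 9.4100 * 0.98289793 * 0.53753758 = 2.5117

Answer: Price = 2.5117


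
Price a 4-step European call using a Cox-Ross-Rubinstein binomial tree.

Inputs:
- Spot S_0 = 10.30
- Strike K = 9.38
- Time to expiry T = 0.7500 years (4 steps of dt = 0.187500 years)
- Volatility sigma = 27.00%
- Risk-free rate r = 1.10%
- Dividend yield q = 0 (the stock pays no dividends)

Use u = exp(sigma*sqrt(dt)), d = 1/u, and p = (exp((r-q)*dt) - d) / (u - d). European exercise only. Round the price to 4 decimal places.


dt = T/N = 0.187500
u = exp(sigma*sqrt(dt)) = 1.124022; d = 1/u = 0.889662
p = (exp((r-q)*dt) - d) / (u - d) = 0.479615
Discount per step: exp(-r*dt) = 0.997940
Stock lattice S(k, i) with i counting down-moves:
  k=0: S(0,0) = 10.3000
  k=1: S(1,0) = 11.5774; S(1,1) = 9.1635
  k=2: S(2,0) = 13.0133; S(2,1) = 10.3000; S(2,2) = 8.1524
  k=3: S(3,0) = 14.6272; S(3,1) = 11.5774; S(3,2) = 9.1635; S(3,3) = 7.2529
  k=4: S(4,0) = 16.4413; S(4,1) = 13.0133; S(4,2) = 10.3000; S(4,3) = 8.1524; S(4,4) = 6.4526
Terminal payoffs V(N, i) = max(S_T - K, 0):
  V(4,0) = 7.061319; V(4,1) = 3.633285; V(4,2) = 0.920000; V(4,3) = 0.000000; V(4,4) = 0.000000
Backward induction: V(k, i) = exp(-r*dt) * [p * V(k+1, i) + (1-p) * V(k+1, i+1)].
  V(3,0) = exp(-r*dt) * [p*7.061319 + (1-p)*3.633285] = 5.266546
  V(3,1) = exp(-r*dt) * [p*3.633285 + (1-p)*0.920000] = 2.216754
  V(3,2) = exp(-r*dt) * [p*0.920000 + (1-p)*0.000000] = 0.440336
  V(3,3) = exp(-r*dt) * [p*0.000000 + (1-p)*0.000000] = 0.000000
  V(2,0) = exp(-r*dt) * [p*5.266546 + (1-p)*2.216754] = 3.671898
  V(2,1) = exp(-r*dt) * [p*2.216754 + (1-p)*0.440336] = 1.289669
  V(2,2) = exp(-r*dt) * [p*0.440336 + (1-p)*0.000000] = 0.210757
  V(1,0) = exp(-r*dt) * [p*3.671898 + (1-p)*1.289669] = 2.427209
  V(1,1) = exp(-r*dt) * [p*1.289669 + (1-p)*0.210757] = 0.726718
  V(0,0) = exp(-r*dt) * [p*2.427209 + (1-p)*0.726718] = 1.539121

Answer: Price = V(0,0) = 1.5391


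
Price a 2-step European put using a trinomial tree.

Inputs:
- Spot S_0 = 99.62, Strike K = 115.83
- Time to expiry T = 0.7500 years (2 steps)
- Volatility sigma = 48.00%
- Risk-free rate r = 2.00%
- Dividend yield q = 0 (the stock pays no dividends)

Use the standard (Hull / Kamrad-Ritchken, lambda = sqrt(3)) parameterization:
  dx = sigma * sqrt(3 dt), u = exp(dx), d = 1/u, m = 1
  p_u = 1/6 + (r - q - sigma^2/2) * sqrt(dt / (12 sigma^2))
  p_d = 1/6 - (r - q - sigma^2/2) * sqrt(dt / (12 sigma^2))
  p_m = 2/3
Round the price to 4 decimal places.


Answer: Price = V(0,0) = 25.9722

Derivation:
dt = T/N = 0.375000; dx = sigma*sqrt(3*dt) = 0.509117
u = exp(dx) = 1.663821; d = 1/u = 0.601026
p_u = 0.131606, p_m = 0.666667, p_d = 0.201727
Discount per step: exp(-r*dt) = 0.992528
Stock lattice S(k, j) with j the centered position index:
  k=0: S(0,+0) = 99.6200
  k=1: S(1,-1) = 59.8742; S(1,+0) = 99.6200; S(1,+1) = 165.7499
  k=2: S(2,-2) = 35.9860; S(2,-1) = 59.8742; S(2,+0) = 99.6200; S(2,+1) = 165.7499; S(2,+2) = 275.7781
Terminal payoffs V(N, j) = max(K - S_T, 0):
  V(2,-2) = 79.844028; V(2,-1) = 55.955778; V(2,+0) = 16.210000; V(2,+1) = 0.000000; V(2,+2) = 0.000000
Backward induction: V(k, j) = exp(-r*dt) * [p_u * V(k+1, j+1) + p_m * V(k+1, j) + p_d * V(k+1, j-1)]
  V(1,-1) = exp(-r*dt) * [p_u*16.210000 + p_m*55.955778 + p_d*79.844028] = 55.128890
  V(1,+0) = exp(-r*dt) * [p_u*0.000000 + p_m*16.210000 + p_d*55.955778] = 21.929390
  V(1,+1) = exp(-r*dt) * [p_u*0.000000 + p_m*0.000000 + p_d*16.210000] = 3.245568
  V(0,+0) = exp(-r*dt) * [p_u*3.245568 + p_m*21.929390 + p_d*55.128890] = 25.972212


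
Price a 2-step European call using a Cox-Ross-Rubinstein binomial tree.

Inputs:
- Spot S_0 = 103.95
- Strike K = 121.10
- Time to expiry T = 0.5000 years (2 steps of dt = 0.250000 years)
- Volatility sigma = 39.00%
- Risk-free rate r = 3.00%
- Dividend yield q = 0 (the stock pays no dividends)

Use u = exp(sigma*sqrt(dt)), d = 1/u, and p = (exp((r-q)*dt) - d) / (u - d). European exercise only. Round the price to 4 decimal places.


Answer: Price = V(0,0) = 7.0752

Derivation:
dt = T/N = 0.250000
u = exp(sigma*sqrt(dt)) = 1.215311; d = 1/u = 0.822835
p = (exp((r-q)*dt) - d) / (u - d) = 0.470585
Discount per step: exp(-r*dt) = 0.992528
Stock lattice S(k, i) with i counting down-moves:
  k=0: S(0,0) = 103.9500
  k=1: S(1,0) = 126.3316; S(1,1) = 85.5337
  k=2: S(2,0) = 153.5322; S(2,1) = 103.9500; S(2,2) = 70.3801
Terminal payoffs V(N, i) = max(S_T - K, 0):
  V(2,0) = 32.432154; V(2,1) = 0.000000; V(2,2) = 0.000000
Backward induction: V(k, i) = exp(-r*dt) * [p * V(k+1, i) + (1-p) * V(k+1, i+1)].
  V(1,0) = exp(-r*dt) * [p*32.432154 + (1-p)*0.000000] = 15.148053
  V(1,1) = exp(-r*dt) * [p*0.000000 + (1-p)*0.000000] = 0.000000
  V(0,0) = exp(-r*dt) * [p*15.148053 + (1-p)*0.000000] = 7.075186


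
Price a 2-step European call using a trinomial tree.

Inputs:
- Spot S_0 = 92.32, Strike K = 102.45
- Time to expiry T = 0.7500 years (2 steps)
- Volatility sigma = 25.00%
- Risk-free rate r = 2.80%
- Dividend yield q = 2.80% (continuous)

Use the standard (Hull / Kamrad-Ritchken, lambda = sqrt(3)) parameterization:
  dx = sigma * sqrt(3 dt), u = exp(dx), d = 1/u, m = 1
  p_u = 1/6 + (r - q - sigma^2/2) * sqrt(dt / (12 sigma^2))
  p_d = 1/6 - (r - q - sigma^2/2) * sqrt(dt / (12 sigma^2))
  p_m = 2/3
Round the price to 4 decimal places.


dt = T/N = 0.375000; dx = sigma*sqrt(3*dt) = 0.265165
u = exp(dx) = 1.303646; d = 1/u = 0.767079
p_u = 0.144570, p_m = 0.666667, p_d = 0.188764
Discount per step: exp(-r*dt) = 0.989555
Stock lattice S(k, j) with j the centered position index:
  k=0: S(0,+0) = 92.3200
  k=1: S(1,-1) = 70.8168; S(1,+0) = 92.3200; S(1,+1) = 120.3526
  k=2: S(2,-2) = 54.3221; S(2,-1) = 70.8168; S(2,+0) = 92.3200; S(2,+1) = 120.3526; S(2,+2) = 156.8972
Terminal payoffs V(N, j) = max(S_T - K, 0):
  V(2,-2) = 0.000000; V(2,-1) = 0.000000; V(2,+0) = 0.000000; V(2,+1) = 17.902609; V(2,+2) = 54.447212
Backward induction: V(k, j) = exp(-r*dt) * [p_u * V(k+1, j+1) + p_m * V(k+1, j) + p_d * V(k+1, j-1)]
  V(1,-1) = exp(-r*dt) * [p_u*0.000000 + p_m*0.000000 + p_d*0.000000] = 0.000000
  V(1,+0) = exp(-r*dt) * [p_u*17.902609 + p_m*0.000000 + p_d*0.000000] = 2.561139
  V(1,+1) = exp(-r*dt) * [p_u*54.447212 + p_m*17.902609 + p_d*0.000000] = 19.599603
  V(0,+0) = exp(-r*dt) * [p_u*19.599603 + p_m*2.561139 + p_d*0.000000] = 4.493502

Answer: Price = V(0,0) = 4.4935


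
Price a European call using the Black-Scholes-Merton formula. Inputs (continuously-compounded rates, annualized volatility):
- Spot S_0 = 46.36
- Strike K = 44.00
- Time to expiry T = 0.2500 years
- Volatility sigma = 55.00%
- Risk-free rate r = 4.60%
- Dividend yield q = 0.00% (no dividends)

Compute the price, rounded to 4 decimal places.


d1 = (ln(S/K) + (r - q + 0.5*sigma^2) * T) / (sigma * sqrt(T)) = 0.36930867
d2 = d1 - sigma * sqrt(T) = 0.09430867
exp(-rT) = 0.98856587; exp(-qT) = 1.00000000
C = S_0 * exp(-qT) * N(d1) - K * exp(-rT) * N(d2)
N(d1) = 0.64405117; N(d2) = 0.53756802
C = 46.3600 * 1.00000000 * 0.64405117 - 44.0000 * 0.98856587 * 0.53756802 = 6.4757

Answer: Price = 6.4757


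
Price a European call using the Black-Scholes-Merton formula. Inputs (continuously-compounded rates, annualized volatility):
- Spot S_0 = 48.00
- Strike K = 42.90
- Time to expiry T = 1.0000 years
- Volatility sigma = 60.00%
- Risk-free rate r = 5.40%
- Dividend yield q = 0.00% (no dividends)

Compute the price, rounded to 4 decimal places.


d1 = (ln(S/K) + (r - q + 0.5*sigma^2) * T) / (sigma * sqrt(T)) = 0.57721531
d2 = d1 - sigma * sqrt(T) = -0.02278469
exp(-rT) = 0.94743211; exp(-qT) = 1.00000000
C = S_0 * exp(-qT) * N(d1) - K * exp(-rT) * N(d2)
N(d1) = 0.71810299; N(d2) = 0.49091101
C = 48.0000 * 1.00000000 * 0.71810299 - 42.9000 * 0.94743211 * 0.49091101 = 14.5159

Answer: Price = 14.5159


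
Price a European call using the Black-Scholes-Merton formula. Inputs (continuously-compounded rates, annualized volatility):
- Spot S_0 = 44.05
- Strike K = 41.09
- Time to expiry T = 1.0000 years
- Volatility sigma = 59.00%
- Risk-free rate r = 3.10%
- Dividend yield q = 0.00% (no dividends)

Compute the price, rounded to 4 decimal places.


Answer: Price = 11.9749

Derivation:
d1 = (ln(S/K) + (r - q + 0.5*sigma^2) * T) / (sigma * sqrt(T)) = 0.46544164
d2 = d1 - sigma * sqrt(T) = -0.12455836
exp(-rT) = 0.96947557; exp(-qT) = 1.00000000
C = S_0 * exp(-qT) * N(d1) - K * exp(-rT) * N(d2)
N(d1) = 0.67919239; N(d2) = 0.45043660
C = 44.0500 * 1.00000000 * 0.67919239 - 41.0900 * 0.96947557 * 0.45043660 = 11.9749


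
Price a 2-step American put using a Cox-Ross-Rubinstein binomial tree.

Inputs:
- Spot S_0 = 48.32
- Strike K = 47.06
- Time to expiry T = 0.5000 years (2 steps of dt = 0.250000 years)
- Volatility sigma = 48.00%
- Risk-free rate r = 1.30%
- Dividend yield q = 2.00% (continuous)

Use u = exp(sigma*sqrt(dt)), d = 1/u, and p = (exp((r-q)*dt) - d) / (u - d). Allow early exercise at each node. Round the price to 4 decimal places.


Answer: Price = V(0,0) = 5.4102

Derivation:
dt = T/N = 0.250000
u = exp(sigma*sqrt(dt)) = 1.271249; d = 1/u = 0.786628
p = (exp((r-q)*dt) - d) / (u - d) = 0.436678
Discount per step: exp(-r*dt) = 0.996755
Stock lattice S(k, i) with i counting down-moves:
  k=0: S(0,0) = 48.3200
  k=1: S(1,0) = 61.4268; S(1,1) = 38.0099
  k=2: S(2,0) = 78.0887; S(2,1) = 48.3200; S(2,2) = 29.8996
Terminal payoffs V(N, i) = max(K - S_T, 0):
  V(2,0) = 0.000000; V(2,1) = 0.000000; V(2,2) = 17.160387
Backward induction: V(k, i) = exp(-r*dt) * [p * V(k+1, i) + (1-p) * V(k+1, i+1)]; then take max(V_cont, immediate exercise) for American.
  V(1,0) = exp(-r*dt) * [p*0.000000 + (1-p)*0.000000] = 0.000000; exercise = 0.000000; V(1,0) = max -> 0.000000
  V(1,1) = exp(-r*dt) * [p*0.000000 + (1-p)*17.160387] = 9.635450; exercise = 9.050142; V(1,1) = max -> 9.635450
  V(0,0) = exp(-r*dt) * [p*0.000000 + (1-p)*9.635450] = 5.410245; exercise = 0.000000; V(0,0) = max -> 5.410245


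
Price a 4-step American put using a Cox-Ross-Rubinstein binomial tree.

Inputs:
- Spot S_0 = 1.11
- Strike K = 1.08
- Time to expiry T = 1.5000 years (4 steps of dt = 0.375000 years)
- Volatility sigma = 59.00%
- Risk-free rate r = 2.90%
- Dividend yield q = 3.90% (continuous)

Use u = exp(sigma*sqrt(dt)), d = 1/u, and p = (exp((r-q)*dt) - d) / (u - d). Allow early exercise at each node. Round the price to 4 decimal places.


dt = T/N = 0.375000
u = exp(sigma*sqrt(dt)) = 1.435194; d = 1/u = 0.696770
p = (exp((r-q)*dt) - d) / (u - d) = 0.405576
Discount per step: exp(-r*dt) = 0.989184
Stock lattice S(k, i) with i counting down-moves:
  k=0: S(0,0) = 1.1100
  k=1: S(1,0) = 1.5931; S(1,1) = 0.7734
  k=2: S(2,0) = 2.2864; S(2,1) = 1.1100; S(2,2) = 0.5389
  k=3: S(3,0) = 3.2814; S(3,1) = 1.5931; S(3,2) = 0.7734; S(3,3) = 0.3755
  k=4: S(4,0) = 4.7094; S(4,1) = 2.2864; S(4,2) = 1.1100; S(4,3) = 0.5389; S(4,4) = 0.2616
Terminal payoffs V(N, i) = max(K - S_T, 0):
  V(4,0) = 0.000000; V(4,1) = 0.000000; V(4,2) = 0.000000; V(4,3) = 0.541108; V(4,4) = 0.818374
Backward induction: V(k, i) = exp(-r*dt) * [p * V(k+1, i) + (1-p) * V(k+1, i+1)]; then take max(V_cont, immediate exercise) for American.
  V(3,0) = exp(-r*dt) * [p*0.000000 + (1-p)*0.000000] = 0.000000; exercise = 0.000000; V(3,0) = max -> 0.000000
  V(3,1) = exp(-r*dt) * [p*0.000000 + (1-p)*0.000000] = 0.000000; exercise = 0.000000; V(3,1) = max -> 0.000000
  V(3,2) = exp(-r*dt) * [p*0.000000 + (1-p)*0.541108] = 0.318168; exercise = 0.306585; V(3,2) = max -> 0.318168
  V(3,3) = exp(-r*dt) * [p*0.541108 + (1-p)*0.818374] = 0.698286; exercise = 0.704516; V(3,3) = max -> 0.704516
  V(2,0) = exp(-r*dt) * [p*0.000000 + (1-p)*0.000000] = 0.000000; exercise = 0.000000; V(2,0) = max -> 0.000000
  V(2,1) = exp(-r*dt) * [p*0.000000 + (1-p)*0.318168] = 0.187081; exercise = 0.000000; V(2,1) = max -> 0.187081
  V(2,2) = exp(-r*dt) * [p*0.318168 + (1-p)*0.704516] = 0.541897; exercise = 0.541108; V(2,2) = max -> 0.541897
  V(1,0) = exp(-r*dt) * [p*0.000000 + (1-p)*0.187081] = 0.110003; exercise = 0.000000; V(1,0) = max -> 0.110003
  V(1,1) = exp(-r*dt) * [p*0.187081 + (1-p)*0.541897] = 0.393688; exercise = 0.306585; V(1,1) = max -> 0.393688
  V(0,0) = exp(-r*dt) * [p*0.110003 + (1-p)*0.393688] = 0.275618; exercise = 0.000000; V(0,0) = max -> 0.275618

Answer: Price = V(0,0) = 0.2756


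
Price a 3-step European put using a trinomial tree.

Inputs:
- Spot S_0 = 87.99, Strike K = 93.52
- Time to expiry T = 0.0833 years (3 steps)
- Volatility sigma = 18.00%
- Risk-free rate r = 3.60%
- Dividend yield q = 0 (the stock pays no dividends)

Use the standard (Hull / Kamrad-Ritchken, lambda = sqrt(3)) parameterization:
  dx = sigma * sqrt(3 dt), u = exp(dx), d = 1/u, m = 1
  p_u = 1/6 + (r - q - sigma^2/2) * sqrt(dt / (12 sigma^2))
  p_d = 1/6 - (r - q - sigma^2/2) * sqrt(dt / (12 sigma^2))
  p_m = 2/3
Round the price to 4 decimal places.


Answer: Price = V(0,0) = 5.5392

Derivation:
dt = T/N = 0.027767; dx = sigma*sqrt(3*dt) = 0.051951
u = exp(dx) = 1.053324; d = 1/u = 0.949375
p_u = 0.171958, p_m = 0.666667, p_d = 0.161375
Discount per step: exp(-r*dt) = 0.999001
Stock lattice S(k, j) with j the centered position index:
  k=0: S(0,+0) = 87.9900
  k=1: S(1,-1) = 83.5355; S(1,+0) = 87.9900; S(1,+1) = 92.6820
  k=2: S(2,-2) = 79.3066; S(2,-1) = 83.5355; S(2,+0) = 87.9900; S(2,+1) = 92.6820; S(2,+2) = 97.6242
  k=3: S(3,-3) = 75.2917; S(3,-2) = 79.3066; S(3,-1) = 83.5355; S(3,+0) = 87.9900; S(3,+1) = 92.6820; S(3,+2) = 97.6242; S(3,+3) = 102.8299
Terminal payoffs V(N, j) = max(K - S_T, 0):
  V(3,-3) = 18.228309; V(3,-2) = 14.213435; V(3,-1) = 9.984471; V(3,+0) = 5.530000; V(3,+1) = 0.837998; V(3,+2) = 0.000000; V(3,+3) = 0.000000
Backward induction: V(k, j) = exp(-r*dt) * [p_u * V(k+1, j+1) + p_m * V(k+1, j) + p_d * V(k+1, j-1)]
  V(2,-2) = exp(-r*dt) * [p_u*9.984471 + p_m*14.213435 + p_d*18.228309] = 14.120011
  V(2,-1) = exp(-r*dt) * [p_u*5.530000 + p_m*9.984471 + p_d*14.213435] = 9.891048
  V(2,+0) = exp(-r*dt) * [p_u*0.837998 + p_m*5.530000 + p_d*9.984471] = 5.436577
  V(2,+1) = exp(-r*dt) * [p_u*0.000000 + p_m*0.837998 + p_d*5.530000] = 1.449621
  V(2,+2) = exp(-r*dt) * [p_u*0.000000 + p_m*0.000000 + p_d*0.837998] = 0.135097
  V(1,-1) = exp(-r*dt) * [p_u*5.436577 + p_m*9.891048 + p_d*14.120011] = 9.797718
  V(1,+0) = exp(-r*dt) * [p_u*1.449621 + p_m*5.436577 + p_d*9.891048] = 5.464365
  V(1,+1) = exp(-r*dt) * [p_u*0.135097 + p_m*1.449621 + p_d*5.436577] = 1.865109
  V(0,+0) = exp(-r*dt) * [p_u*1.865109 + p_m*5.464365 + p_d*9.797718] = 5.539201


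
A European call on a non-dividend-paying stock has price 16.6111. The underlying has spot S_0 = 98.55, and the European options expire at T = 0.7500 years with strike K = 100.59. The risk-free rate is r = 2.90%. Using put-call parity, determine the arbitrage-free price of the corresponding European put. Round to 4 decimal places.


Answer: Put price = 16.4869

Derivation:
Put-call parity: C - P = S_0 * exp(-qT) - K * exp(-rT).
S_0 * exp(-qT) = 98.5500 * 1.00000000 = 98.55000000
K * exp(-rT) = 100.5900 * 0.97848483 = 98.42578862
P = C - S*exp(-qT) + K*exp(-rT)
P = 16.6111 - 98.55000000 + 98.42578862 = 16.4869


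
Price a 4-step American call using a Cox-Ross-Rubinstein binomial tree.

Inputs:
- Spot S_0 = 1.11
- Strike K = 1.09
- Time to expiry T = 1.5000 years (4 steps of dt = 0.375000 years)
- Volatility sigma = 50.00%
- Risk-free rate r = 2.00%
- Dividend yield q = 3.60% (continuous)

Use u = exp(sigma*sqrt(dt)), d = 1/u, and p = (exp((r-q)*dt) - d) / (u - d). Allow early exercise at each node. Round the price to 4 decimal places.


dt = T/N = 0.375000
u = exp(sigma*sqrt(dt)) = 1.358235; d = 1/u = 0.736250
p = (exp((r-q)*dt) - d) / (u - d) = 0.414428
Discount per step: exp(-r*dt) = 0.992528
Stock lattice S(k, i) with i counting down-moves:
  k=0: S(0,0) = 1.1100
  k=1: S(1,0) = 1.5076; S(1,1) = 0.8172
  k=2: S(2,0) = 2.0477; S(2,1) = 1.1100; S(2,2) = 0.6017
  k=3: S(3,0) = 2.7813; S(3,1) = 1.5076; S(3,2) = 0.8172; S(3,3) = 0.4430
  k=4: S(4,0) = 3.7777; S(4,1) = 2.0477; S(4,2) = 1.1100; S(4,3) = 0.6017; S(4,4) = 0.3262
Terminal payoffs V(N, i) = max(S_T - K, 0):
  V(4,0) = 2.687660; V(4,1) = 0.957731; V(4,2) = 0.020000; V(4,3) = 0.000000; V(4,4) = 0.000000
Backward induction: V(k, i) = exp(-r*dt) * [p * V(k+1, i) + (1-p) * V(k+1, i+1)]; then take max(V_cont, immediate exercise) for American.
  V(3,0) = exp(-r*dt) * [p*2.687660 + (1-p)*0.957731] = 1.662150; exercise = 1.691301; V(3,0) = max -> 1.691301
  V(3,1) = exp(-r*dt) * [p*0.957731 + (1-p)*0.020000] = 0.405569; exercise = 0.417641; V(3,1) = max -> 0.417641
  V(3,2) = exp(-r*dt) * [p*0.020000 + (1-p)*0.000000] = 0.008227; exercise = 0.000000; V(3,2) = max -> 0.008227
  V(3,3) = exp(-r*dt) * [p*0.000000 + (1-p)*0.000000] = 0.000000; exercise = 0.000000; V(3,3) = max -> 0.000000
  V(2,0) = exp(-r*dt) * [p*1.691301 + (1-p)*0.417641] = 0.938417; exercise = 0.957731; V(2,0) = max -> 0.957731
  V(2,1) = exp(-r*dt) * [p*0.417641 + (1-p)*0.008227] = 0.176570; exercise = 0.020000; V(2,1) = max -> 0.176570
  V(2,2) = exp(-r*dt) * [p*0.008227 + (1-p)*0.000000] = 0.003384; exercise = 0.000000; V(2,2) = max -> 0.003384
  V(1,0) = exp(-r*dt) * [p*0.957731 + (1-p)*0.176570] = 0.496567; exercise = 0.417641; V(1,0) = max -> 0.496567
  V(1,1) = exp(-r*dt) * [p*0.176570 + (1-p)*0.003384] = 0.074596; exercise = 0.000000; V(1,1) = max -> 0.074596
  V(0,0) = exp(-r*dt) * [p*0.496567 + (1-p)*0.074596] = 0.247609; exercise = 0.020000; V(0,0) = max -> 0.247609

Answer: Price = V(0,0) = 0.2476
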